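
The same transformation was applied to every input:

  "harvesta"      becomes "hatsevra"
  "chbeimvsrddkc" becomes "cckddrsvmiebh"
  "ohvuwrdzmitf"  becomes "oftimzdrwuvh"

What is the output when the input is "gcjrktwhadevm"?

The pattern: move the first character to the end, then reverse the string.
For "gcjrktwhadevm", step one produces "cjrktwhadevmg"; step two turns that into "gmvedahwtkrjc".

gmvedahwtkrjc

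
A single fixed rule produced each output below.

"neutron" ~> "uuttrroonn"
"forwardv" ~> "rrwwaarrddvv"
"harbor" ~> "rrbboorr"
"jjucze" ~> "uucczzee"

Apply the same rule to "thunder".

In each case the input is transformed by: delete the first 2 characters, then double every character.
On "thunder": the first step gives "under", and the second then gives "uunnddeerr".

uunnddeerr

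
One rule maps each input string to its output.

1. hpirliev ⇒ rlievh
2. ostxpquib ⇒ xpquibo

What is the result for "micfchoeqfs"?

fchoeqfsm

What's happening: move the first character to the end, then delete the first 2 characters.
Working it through for "micfchoeqfs": intermediate "icfchoeqfsm", final "fchoeqfsm".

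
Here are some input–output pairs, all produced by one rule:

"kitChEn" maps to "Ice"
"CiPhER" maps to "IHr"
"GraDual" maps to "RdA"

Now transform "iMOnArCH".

Rule — keep every other character starting from the second (positions 2nd, 4th, 6th, ...), then flip the case of every letter.
Working it through for "iMOnArCH": intermediate "MnrH", final "mNRh".

mNRh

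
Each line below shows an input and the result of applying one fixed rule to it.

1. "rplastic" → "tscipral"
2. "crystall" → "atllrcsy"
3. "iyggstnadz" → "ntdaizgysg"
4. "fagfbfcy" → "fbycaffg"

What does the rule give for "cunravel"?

The rule is to swap the front and back halves of the string, then swap each adjacent pair of characters (1↔2, 3↔4, ...).
Applying both steps to "cunravel": "avelcunr", then "valeucrn".

valeucrn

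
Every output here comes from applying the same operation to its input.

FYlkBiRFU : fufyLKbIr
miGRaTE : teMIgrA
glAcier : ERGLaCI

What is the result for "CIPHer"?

Rule — move the last 2 characters to the front (rotate right by 2), then flip the case of every letter.
On "CIPHer": the first step gives "erCIPH", and the second then gives "ERciph".

ERciph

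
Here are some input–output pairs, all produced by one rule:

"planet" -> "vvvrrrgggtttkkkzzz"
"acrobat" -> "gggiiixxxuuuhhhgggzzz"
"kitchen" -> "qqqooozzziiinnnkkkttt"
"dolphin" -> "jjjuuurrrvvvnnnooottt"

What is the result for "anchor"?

gggtttiiinnnuuuxxx

The pattern: repeat every character 3 times, then shift every letter 6 places forward in the alphabet (wrapping around).
For "anchor", step one produces "aaannnccchhhooorrr"; step two turns that into "gggtttiiinnnuuuxxx".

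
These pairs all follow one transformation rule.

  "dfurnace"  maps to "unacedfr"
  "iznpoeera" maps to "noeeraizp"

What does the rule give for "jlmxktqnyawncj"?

mktqnyawncjjlx

Looking at the pairs, the operation is to move the first 3 characters to the end (rotate left by 3), then swap the first and last characters.
On "jlmxktqnyawncj" that produces "mktqnyawncjjlx".
(Check on "iznpoeera": → "poeeraizn" → "noeeraizp" ✓)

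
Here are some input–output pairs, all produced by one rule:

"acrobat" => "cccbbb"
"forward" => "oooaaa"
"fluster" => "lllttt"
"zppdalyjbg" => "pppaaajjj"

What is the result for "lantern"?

aaaeee

The pattern: keep one character in every 3, starting at position 2 (positions 2nd, 5th, 8th, ...), then repeat every character 3 times.
Applying that to "lantern" gives "aaaeee".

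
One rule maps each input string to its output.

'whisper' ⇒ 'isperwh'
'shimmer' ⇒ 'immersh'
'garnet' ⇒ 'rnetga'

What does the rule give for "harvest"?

rvestha

The rule is to move the first 2 characters to the end (rotate left by 2).
Doing the same to "harvest": "rvestha".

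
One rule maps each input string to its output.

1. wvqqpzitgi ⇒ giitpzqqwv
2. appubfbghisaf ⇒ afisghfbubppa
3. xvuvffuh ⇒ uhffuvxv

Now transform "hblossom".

omsslohb

Each output is the input with this applied: reverse the string, then swap each adjacent pair of characters (1↔2, 3↔4, ...).
Starting from "hblossom": after the first operation, "mossolbh"; after the second, "omsslohb".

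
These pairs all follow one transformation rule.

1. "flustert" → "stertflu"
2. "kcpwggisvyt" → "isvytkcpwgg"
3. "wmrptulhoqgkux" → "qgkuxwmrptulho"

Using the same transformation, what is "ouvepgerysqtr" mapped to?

Looking at the pairs, the operation is to move the last 2 characters to the front (rotate right by 2), then move the last 3 characters to the front (rotate right by 3).
Working it through for "ouvepgerysqtr": intermediate "trouvepgerysq", final "ysqtrouvepger".
(Check on "wmrptulhoqgkux": → "uxwmrptulhoqgk" → "qgkuxwmrptulho" ✓)

ysqtrouvepger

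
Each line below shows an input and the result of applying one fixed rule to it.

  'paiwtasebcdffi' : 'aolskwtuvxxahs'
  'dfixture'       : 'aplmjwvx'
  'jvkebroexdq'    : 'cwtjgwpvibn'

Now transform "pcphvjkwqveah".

hznbcoinwszhu

Looking at the pairs, the operation is to shift every letter 8 places backward in the alphabet (wrapping around), then move the first 2 characters to the end (rotate left by 2).
Working it through for "pcphvjkwqveah": intermediate "huhznbcoinwsz", final "hznbcoinwszhu".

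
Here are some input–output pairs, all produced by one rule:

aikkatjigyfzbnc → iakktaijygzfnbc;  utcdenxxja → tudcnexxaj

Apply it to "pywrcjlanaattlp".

yprwjcalantaltp

Rule — swap each adjacent pair of characters (1↔2, 3↔4, ...).
So "pywrcjlanaattlp" becomes "yprwjcalantaltp".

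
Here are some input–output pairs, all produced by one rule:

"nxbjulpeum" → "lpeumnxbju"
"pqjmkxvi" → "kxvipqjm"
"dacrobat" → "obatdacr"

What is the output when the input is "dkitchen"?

chendkit

In each case the input is transformed by: swap the front and back halves of the string.
For "dkitchen" the result is "chendkit".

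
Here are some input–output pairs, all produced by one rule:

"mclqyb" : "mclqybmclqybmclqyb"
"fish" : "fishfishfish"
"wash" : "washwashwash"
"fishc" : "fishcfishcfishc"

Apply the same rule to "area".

areaareaarea

The transformation: write the whole string 3 times in a row.
Applying that to "area" gives "areaareaarea".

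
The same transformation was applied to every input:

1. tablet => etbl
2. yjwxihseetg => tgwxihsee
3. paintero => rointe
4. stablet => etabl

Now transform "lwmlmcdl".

In each case the input is transformed by: delete the first 2 characters, then move the last 2 characters to the front (rotate right by 2).
For "lwmlmcdl", step one produces "mlmcdl"; step two turns that into "dlmlmc".
(Check on "stablet": → "ablet" → "etabl" ✓)

dlmlmc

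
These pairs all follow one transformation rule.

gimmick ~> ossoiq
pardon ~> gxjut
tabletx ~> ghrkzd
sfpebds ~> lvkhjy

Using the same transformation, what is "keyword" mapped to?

Rule — delete the first character, then shift every letter 6 places forward in the alphabet (wrapping around).
Starting from "keyword": after the first operation, "eyword"; after the second, "kecuxj".
(Check on "pardon": → "ardon" → "gxjut" ✓)

kecuxj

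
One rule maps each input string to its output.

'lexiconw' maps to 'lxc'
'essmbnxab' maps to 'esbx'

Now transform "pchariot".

phr

Each output is the input with this applied: delete the last 2 characters, then keep every other character starting from the first (positions 1st, 3rd, 5th, ...).
"pchariot" → "pchari" → "phr".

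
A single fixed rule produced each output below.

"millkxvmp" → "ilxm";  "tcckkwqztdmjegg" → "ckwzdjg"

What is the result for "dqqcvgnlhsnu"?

qcglsu

Rule — keep every other character starting from the second (positions 2nd, 4th, 6th, ...).
Applying that to "dqqcvgnlhsnu" gives "qcglsu".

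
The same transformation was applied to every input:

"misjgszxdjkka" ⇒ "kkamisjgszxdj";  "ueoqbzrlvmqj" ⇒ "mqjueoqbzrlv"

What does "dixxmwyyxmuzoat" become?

oatdixxmwyyxmuz

The pattern: move the last 3 characters to the front (rotate right by 3).
Doing the same to "dixxmwyyxmuzoat": "oatdixxmwyyxmuz".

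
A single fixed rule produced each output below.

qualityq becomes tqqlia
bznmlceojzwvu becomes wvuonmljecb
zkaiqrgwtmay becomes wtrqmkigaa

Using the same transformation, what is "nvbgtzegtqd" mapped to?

ttqnggedb

Looking at the pairs, the operation is to sort the characters into reverse alphabetical order, then delete the first 2 characters.
For "nvbgtzegtqd", step one produces "zvttqnggedb"; step two turns that into "ttqnggedb".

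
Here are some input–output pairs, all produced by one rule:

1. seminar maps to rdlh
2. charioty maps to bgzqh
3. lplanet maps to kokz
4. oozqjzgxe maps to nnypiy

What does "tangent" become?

The pattern: delete the last 3 characters, then shift every letter 1 place backward in the alphabet (wrapping around).
On "tangent" that produces "szmf".

szmf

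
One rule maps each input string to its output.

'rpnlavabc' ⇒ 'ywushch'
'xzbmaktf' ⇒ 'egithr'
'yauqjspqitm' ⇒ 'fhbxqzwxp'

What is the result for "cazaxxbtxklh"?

jhgheeiaer

The transformation: shift every letter 7 places forward in the alphabet (wrapping around), then delete the last 2 characters.
On "cazaxxbtxklh": the first step gives "jhgheeiaerso", and the second then gives "jhgheeiaer".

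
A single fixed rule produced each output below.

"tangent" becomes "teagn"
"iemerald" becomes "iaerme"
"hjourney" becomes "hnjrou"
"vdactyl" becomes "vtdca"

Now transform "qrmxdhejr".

In each case the input is transformed by: delete the last 2 characters, then take characters alternately from the front and the back (1st, last, 2nd, 2nd-last, ...).
Starting from "qrmxdhejr": after the first operation, "qrmxdhe"; after the second, "qerhmdx".

qerhmdx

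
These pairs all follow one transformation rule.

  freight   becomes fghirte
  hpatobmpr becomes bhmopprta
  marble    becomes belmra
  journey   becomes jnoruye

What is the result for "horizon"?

inoorzh

The rule is to sort the characters into alphabetical order, then move the first character to the end.
Working it through for "horizon": intermediate "hinoorz", final "inoorzh".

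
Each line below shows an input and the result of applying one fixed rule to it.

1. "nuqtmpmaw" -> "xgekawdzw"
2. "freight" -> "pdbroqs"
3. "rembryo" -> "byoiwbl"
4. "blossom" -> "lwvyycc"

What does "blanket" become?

ldvokux

The rule is to take characters alternately from the front and the back (1st, last, 2nd, 2nd-last, ...), then shift every letter 10 places forward in the alphabet (wrapping around).
So "blanket" becomes "ldvokux".
(Check on "blossom": → "bmlooss" → "lwvyycc" ✓)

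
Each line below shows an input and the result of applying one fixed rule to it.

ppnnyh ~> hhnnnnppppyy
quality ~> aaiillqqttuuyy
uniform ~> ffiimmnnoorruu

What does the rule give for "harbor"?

In each case the input is transformed by: double every character, then sort the characters into alphabetical order.
So "harbor" becomes "aabbhhoorrrr".

aabbhhoorrrr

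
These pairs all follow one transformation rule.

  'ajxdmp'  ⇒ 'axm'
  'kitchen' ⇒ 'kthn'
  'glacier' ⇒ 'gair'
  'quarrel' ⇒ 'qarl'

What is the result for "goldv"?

In each case the input is transformed by: keep every other character starting from the first (positions 1st, 3rd, 5th, ...).
"goldv" → "glv".

glv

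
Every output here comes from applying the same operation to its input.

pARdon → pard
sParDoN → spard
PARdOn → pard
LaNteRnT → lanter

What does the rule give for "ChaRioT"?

The rule is to delete the last 2 characters, then convert every letter to lowercase.
Starting from "ChaRioT": after the first operation, "ChaRi"; after the second, "chari".

chari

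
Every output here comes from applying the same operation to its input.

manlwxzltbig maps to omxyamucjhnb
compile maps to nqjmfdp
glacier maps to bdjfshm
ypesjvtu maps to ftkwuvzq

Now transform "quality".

bmjuzrv

The rule is to move the first 2 characters to the end (rotate left by 2), then shift every letter 1 place forward in the alphabet (wrapping around).
Applying that to "quality" gives "bmjuzrv".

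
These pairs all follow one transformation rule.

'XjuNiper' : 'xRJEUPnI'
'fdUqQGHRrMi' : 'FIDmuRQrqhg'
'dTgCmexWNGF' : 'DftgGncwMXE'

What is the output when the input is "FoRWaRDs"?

fSOdrrwA

In each case the input is transformed by: take characters alternately from the front and the back (1st, last, 2nd, 2nd-last, ...), then flip the case of every letter.
Applying both steps to "FoRWaRDs": "FsoDRRWa", then "fSOdrrwA".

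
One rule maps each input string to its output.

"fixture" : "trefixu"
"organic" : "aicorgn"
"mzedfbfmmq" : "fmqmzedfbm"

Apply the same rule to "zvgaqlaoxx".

axxzvgaqlo

The rule is to move the last 3 characters to the front (rotate right by 3), then swap the first and last characters.
For "zvgaqlaoxx", step one produces "oxxzvgaqla"; step two turns that into "axxzvgaqlo".
(Check on "organic": → "nicorga" → "aicorgn" ✓)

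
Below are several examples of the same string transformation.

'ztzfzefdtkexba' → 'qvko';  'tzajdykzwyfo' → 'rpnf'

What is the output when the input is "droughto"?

fy

The transformation: keep one character in every 3, starting at position 3 (positions 3rd, 6th, 9th, ...), then shift every letter 9 places backward in the alphabet (wrapping around).
Applying both steps to "droughto": "oh", then "fy".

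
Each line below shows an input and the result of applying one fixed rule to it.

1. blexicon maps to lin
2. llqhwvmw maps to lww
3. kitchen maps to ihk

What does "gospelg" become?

oeg

Each output is the input with this applied: move the first character to the end, then keep one character in every 3, starting at position 1 (positions 1st, 4th, 7th, ...).
"gospelg" → "ospelgg" → "oeg".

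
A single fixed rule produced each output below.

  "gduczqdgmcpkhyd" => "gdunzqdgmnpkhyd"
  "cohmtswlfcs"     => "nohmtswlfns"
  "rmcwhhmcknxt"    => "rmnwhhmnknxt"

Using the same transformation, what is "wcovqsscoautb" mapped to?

Each output is the input with this applied: replace every "c" with "n".
Doing the same to "wcovqsscoautb": "wnovqssnoautb".

wnovqssnoautb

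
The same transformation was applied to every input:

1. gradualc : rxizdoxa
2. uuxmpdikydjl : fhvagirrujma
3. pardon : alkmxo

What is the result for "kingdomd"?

aljahfkd

Looking at the pairs, the operation is to swap the front and back halves of the string, then shift every letter 3 places backward in the alphabet (wrapping around).
For "kingdomd", step one produces "domdking"; step two turns that into "aljahfkd".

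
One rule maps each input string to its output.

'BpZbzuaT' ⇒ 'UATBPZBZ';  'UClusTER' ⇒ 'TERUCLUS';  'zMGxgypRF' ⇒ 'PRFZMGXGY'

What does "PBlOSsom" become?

SOMPBLOS

Looking at the pairs, the operation is to move the last 3 characters to the front (rotate right by 3), then convert every letter to uppercase.
For "PBlOSsom", step one produces "somPBlOS"; step two turns that into "SOMPBLOS".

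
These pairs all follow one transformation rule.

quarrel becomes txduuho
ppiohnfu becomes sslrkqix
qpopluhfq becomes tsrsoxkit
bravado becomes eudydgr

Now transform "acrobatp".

dfuredws

In each case the input is transformed by: shift every letter 3 places forward in the alphabet (wrapping around).
"acrobatp" → "dfuredws".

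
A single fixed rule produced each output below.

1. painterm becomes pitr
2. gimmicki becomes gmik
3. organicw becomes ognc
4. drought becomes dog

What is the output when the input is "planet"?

The pattern: move the last character to the front, then keep every other character starting from the second (positions 2nd, 4th, 6th, ...).
Starting from "planet": after the first operation, "tplane"; after the second, "pae".

pae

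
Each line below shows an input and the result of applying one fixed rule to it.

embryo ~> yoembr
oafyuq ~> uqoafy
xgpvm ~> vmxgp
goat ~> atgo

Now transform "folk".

In each case the input is transformed by: move the last 2 characters to the front (rotate right by 2).
On "folk" that produces "lkfo".

lkfo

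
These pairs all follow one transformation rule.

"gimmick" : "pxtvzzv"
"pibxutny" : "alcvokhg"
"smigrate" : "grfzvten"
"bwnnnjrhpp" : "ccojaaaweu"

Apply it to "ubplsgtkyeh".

What's happening: shift every letter 13 places forward in the alphabet (wrapping around) — i.e. ROT13, then move the last 2 characters to the front (rotate right by 2).
For "ubplsgtkyeh", step one produces "hocyftgxlru"; step two turns that into "ruhocyftgxl".
(Check on "smigrate": → "fzvtengr" → "grfzvten" ✓)

ruhocyftgxl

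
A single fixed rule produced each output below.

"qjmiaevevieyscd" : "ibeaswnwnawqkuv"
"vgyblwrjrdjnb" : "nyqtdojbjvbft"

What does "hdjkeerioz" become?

zvbcwwjagr

The transformation: shift every letter 8 places backward in the alphabet (wrapping around).
"hdjkeerioz" → "zvbcwwjagr".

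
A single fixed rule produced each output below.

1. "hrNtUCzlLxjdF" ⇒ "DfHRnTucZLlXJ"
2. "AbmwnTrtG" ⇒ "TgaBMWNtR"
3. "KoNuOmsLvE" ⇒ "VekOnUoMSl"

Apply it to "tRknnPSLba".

BATrKNNpsl

Each output is the input with this applied: move the last 2 characters to the front (rotate right by 2), then flip the case of every letter.
Applying both steps to "tRknnPSLba": "batRknnPSL", then "BATrKNNpsl".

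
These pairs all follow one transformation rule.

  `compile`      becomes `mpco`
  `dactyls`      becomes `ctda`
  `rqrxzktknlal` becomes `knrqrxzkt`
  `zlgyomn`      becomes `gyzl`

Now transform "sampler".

The rule is to delete the last 3 characters, then move the last 2 characters to the front (rotate right by 2).
For "sampler" the result is "mpsa".

mpsa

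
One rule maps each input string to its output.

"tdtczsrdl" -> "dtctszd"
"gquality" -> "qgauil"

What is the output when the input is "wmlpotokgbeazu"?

mwpltokobgae

Rule — swap each adjacent pair of characters (1↔2, 3↔4, ...), then delete the last 2 characters.
"wmlpotokgbeazu" → "mwpltokobgaeuz" → "mwpltokobgae".
(Check on "tdtczsrdl": → "dtctszdrl" → "dtctszd" ✓)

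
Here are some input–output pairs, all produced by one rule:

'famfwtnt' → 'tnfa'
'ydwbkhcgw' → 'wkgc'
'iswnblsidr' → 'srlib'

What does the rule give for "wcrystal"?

wsla

The pattern: sort the characters into reverse alphabetical order, then keep every other character starting from the second (positions 2nd, 4th, 6th, ...).
Working it through for "wcrystal": intermediate "ywtsrlca", final "wsla".
(Check on "iswnblsidr": → "wssrnliidb" → "srlib" ✓)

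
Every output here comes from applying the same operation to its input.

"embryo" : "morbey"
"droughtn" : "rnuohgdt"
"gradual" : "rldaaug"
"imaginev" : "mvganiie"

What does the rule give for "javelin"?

In each case the input is transformed by: swap the first and last characters, then swap each adjacent pair of characters (1↔2, 3↔4, ...).
"javelin" → "navelij" → "anevilj".
(Check on "droughtn": → "nroughtd" → "rnuohgdt" ✓)

anevilj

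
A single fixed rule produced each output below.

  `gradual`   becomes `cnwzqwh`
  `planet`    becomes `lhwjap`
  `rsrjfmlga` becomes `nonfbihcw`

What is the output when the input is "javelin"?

fwrahej

The transformation: shift every letter 4 places backward in the alphabet (wrapping around).
So "javelin" becomes "fwrahej".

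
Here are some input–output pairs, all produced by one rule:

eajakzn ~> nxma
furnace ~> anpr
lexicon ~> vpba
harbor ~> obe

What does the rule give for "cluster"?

The rule is to delete the first 3 characters, then shift every letter 13 places forward in the alphabet (wrapping around) — i.e. ROT13.
Doing the same to "cluster": "fgre".
(Check on "furnace": → "nace" → "anpr" ✓)

fgre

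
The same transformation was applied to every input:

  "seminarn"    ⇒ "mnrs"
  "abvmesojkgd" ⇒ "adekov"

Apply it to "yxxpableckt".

The pattern: keep every other character starting from the first (positions 1st, 3rd, 5th, ...), then sort the characters into alphabetical order.
On "yxxpableckt": the first step gives "yxalct", and the second then gives "acltxy".

acltxy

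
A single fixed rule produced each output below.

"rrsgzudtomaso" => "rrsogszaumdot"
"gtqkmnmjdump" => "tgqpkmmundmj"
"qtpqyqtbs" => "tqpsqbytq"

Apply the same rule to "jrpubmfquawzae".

In each case the input is transformed by: move the first character to the end, then take characters alternately from the front and the back (1st, last, 2nd, 2nd-last, ...).
So "jrpubmfquawzae" becomes "rjpeuabzmwfaqu".

rjpeuabzmwfaqu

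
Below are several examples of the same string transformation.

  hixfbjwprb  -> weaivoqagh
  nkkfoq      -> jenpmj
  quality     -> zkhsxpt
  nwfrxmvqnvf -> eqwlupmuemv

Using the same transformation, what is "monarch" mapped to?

The rule is to move the first 2 characters to the end (rotate left by 2), then shift every letter 1 place backward in the alphabet (wrapping around).
Applying both steps to "monarch": "narchmo", then "mzqbgln".

mzqbgln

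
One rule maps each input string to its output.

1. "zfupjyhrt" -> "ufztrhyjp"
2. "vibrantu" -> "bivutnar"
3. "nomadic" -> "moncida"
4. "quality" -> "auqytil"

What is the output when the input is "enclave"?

cneeval

What's happening: move the first 3 characters to the end (rotate left by 3), then reverse the string.
Applying both steps to "enclave": "laveenc", then "cneeval".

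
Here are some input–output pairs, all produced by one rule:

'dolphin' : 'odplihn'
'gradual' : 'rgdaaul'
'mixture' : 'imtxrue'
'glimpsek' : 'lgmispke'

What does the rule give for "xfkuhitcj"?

The pattern: swap each adjacent pair of characters (1↔2, 3↔4, ...).
For "xfkuhitcj" the result is "fxukihctj".

fxukihctj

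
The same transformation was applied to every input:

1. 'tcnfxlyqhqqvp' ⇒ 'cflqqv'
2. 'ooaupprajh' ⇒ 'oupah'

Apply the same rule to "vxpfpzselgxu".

Each output is the input with this applied: keep every other character starting from the second (positions 2nd, 4th, 6th, ...).
On "vxpfpzselgxu" that produces "xfzegu".

xfzegu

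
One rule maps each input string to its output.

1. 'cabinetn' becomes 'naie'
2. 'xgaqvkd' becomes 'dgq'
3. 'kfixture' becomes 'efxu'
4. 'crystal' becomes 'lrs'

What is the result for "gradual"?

The pattern: move the last 2 characters to the front (rotate right by 2), then keep every other character starting from the second (positions 2nd, 4th, 6th, ...).
"gradual" → "algradu" → "lrd".

lrd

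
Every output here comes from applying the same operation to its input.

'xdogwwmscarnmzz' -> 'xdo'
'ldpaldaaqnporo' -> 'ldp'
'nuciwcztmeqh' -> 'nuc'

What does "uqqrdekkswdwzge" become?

What's happening: keep only the first 3 characters.
On "uqqrdekkswdwzge" that produces "uqq".

uqq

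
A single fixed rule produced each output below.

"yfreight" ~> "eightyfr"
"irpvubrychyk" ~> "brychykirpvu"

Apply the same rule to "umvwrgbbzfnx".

gbbzfnxumvwr

What's happening: move the last character to the front, then swap the front and back halves of the string.
On "umvwrgbbzfnx": the first step gives "xumvwrgbbzfn", and the second then gives "gbbzfnxumvwr".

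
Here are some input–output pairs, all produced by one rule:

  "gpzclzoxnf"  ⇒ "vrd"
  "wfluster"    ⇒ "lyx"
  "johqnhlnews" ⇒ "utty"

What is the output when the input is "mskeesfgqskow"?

What's happening: shift every letter 6 places forward in the alphabet (wrapping around), then keep one character in every 3, starting at position 2 (positions 2nd, 5th, 8th, ...).
On "mskeesfgqskow": the first step gives "syqkkylmwyquc", and the second then gives "ykmq".

ykmq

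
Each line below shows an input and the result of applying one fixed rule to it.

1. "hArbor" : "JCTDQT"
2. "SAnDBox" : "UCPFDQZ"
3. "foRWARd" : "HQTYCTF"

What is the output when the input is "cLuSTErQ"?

ENWUVGTS

Each output is the input with this applied: shift every letter 2 places forward in the alphabet (wrapping around), then convert every letter to uppercase.
"cLuSTErQ" → "eNwUVGtS" → "ENWUVGTS".
(Check on "foRWARd": → "hqTYCTf" → "HQTYCTF" ✓)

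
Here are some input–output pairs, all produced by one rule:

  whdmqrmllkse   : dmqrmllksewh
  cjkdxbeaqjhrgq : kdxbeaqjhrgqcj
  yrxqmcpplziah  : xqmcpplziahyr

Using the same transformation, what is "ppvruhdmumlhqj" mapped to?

vruhdmumlhqjpp

The rule is to move the first 2 characters to the end (rotate left by 2).
So "ppvruhdmumlhqj" becomes "vruhdmumlhqjpp".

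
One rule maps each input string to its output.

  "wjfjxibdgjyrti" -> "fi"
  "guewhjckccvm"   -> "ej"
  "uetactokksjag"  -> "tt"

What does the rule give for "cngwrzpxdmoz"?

gz

Looking at the pairs, the operation is to keep one character in every 3, starting at position 3 (positions 3rd, 6th, 9th, ...), then delete the last 2 characters.
For "cngwrzpxdmoz" the result is "gz".
(Check on "uetactokksjag": → "ttka" → "tt" ✓)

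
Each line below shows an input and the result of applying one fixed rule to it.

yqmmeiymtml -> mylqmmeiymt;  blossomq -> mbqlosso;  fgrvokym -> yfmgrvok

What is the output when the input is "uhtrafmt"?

muthtraf

Each output is the input with this applied: swap the first and last characters, then move the last 2 characters to the front (rotate right by 2).
Applying that to "uhtrafmt" gives "muthtraf".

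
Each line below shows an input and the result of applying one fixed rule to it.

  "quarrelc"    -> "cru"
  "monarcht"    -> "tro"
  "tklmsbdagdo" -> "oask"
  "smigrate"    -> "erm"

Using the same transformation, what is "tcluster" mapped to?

Each output is the input with this applied: keep one character in every 3, starting at position 2 (positions 2nd, 5th, 8th, ...), then reverse the string.
Working it through for "tcluster": intermediate "csr", final "rsc".
(Check on "tklmsbdagdo": → "ksao" → "oask" ✓)

rsc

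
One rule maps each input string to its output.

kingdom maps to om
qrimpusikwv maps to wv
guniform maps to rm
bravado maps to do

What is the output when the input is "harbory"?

ry

The rule is to keep only the last 2 characters.
For "harbory" the result is "ry".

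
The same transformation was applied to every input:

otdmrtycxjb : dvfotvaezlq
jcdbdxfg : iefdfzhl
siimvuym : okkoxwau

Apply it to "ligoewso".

In each case the input is transformed by: shift every letter 2 places forward in the alphabet (wrapping around), then swap the first and last characters.
Applying both steps to "ligoewso": "nkiqgyuq", then "qkiqgyun".

qkiqgyun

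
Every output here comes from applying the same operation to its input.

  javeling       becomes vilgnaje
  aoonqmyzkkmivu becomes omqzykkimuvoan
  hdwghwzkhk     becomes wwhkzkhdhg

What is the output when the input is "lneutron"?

ertnonlu

Looking at the pairs, the operation is to swap each adjacent pair of characters (1↔2, 3↔4, ...), then move the first 3 characters to the end (rotate left by 3).
Applying both steps to "lneutron": "nluertno", then "ertnonlu".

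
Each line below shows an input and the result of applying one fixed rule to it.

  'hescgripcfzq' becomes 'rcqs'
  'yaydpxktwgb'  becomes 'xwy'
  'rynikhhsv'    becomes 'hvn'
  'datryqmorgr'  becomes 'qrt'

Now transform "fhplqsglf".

sfp

The transformation: keep one character in every 3, starting at position 3 (positions 3rd, 6th, 9th, ...), then move the first character to the end.
For "fhplqsglf", step one produces "psf"; step two turns that into "sfp".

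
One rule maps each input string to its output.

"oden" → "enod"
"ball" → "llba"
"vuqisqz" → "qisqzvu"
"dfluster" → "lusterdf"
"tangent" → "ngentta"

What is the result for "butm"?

In each case the input is transformed by: move the first 2 characters to the end (rotate left by 2).
So "butm" becomes "tmbu".

tmbu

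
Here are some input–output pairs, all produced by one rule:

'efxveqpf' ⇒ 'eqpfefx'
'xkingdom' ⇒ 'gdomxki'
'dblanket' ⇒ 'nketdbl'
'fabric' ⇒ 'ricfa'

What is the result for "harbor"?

borha

What's happening: swap the front and back halves of the string, then delete the last character.
Applying both steps to "harbor": "borhar", then "borha".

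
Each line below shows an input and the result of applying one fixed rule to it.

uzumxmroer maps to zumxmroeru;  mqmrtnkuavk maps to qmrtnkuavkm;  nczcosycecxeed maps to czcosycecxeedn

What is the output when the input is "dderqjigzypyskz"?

The pattern: move the first character to the end.
For "dderqjigzypyskz" the result is "derqjigzypyskzd".

derqjigzypyskzd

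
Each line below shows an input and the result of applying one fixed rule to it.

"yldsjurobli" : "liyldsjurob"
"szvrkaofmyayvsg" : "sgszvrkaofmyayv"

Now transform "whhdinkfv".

The transformation: move the last 2 characters to the front (rotate right by 2).
For "whhdinkfv" the result is "fvwhhdink".

fvwhhdink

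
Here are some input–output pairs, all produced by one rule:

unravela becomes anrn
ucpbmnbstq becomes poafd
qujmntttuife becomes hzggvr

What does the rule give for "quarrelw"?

herj

The pattern: shift every letter 13 places forward in the alphabet (wrapping around) — i.e. ROT13, then keep every other character starting from the second (positions 2nd, 4th, 6th, ...).
On "quarrelw": the first step gives "dhneeryj", and the second then gives "herj".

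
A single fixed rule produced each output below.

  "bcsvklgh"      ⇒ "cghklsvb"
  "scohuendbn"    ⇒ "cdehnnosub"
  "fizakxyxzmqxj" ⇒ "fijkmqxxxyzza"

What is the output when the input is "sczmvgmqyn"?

gmmnqsvyzc

The transformation: sort the characters into alphabetical order, then move the first character to the end.
"sczmvgmqyn" → "cgmmnqsvyz" → "gmmnqsvyzc".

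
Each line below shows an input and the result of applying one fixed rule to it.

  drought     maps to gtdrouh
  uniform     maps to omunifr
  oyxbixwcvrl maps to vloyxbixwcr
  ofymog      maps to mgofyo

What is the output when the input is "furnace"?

What's happening: move the last 2 characters to the front (rotate right by 2), then swap the first and last characters.
Working it through for "furnace": intermediate "cefurna", final "aefurnc".

aefurnc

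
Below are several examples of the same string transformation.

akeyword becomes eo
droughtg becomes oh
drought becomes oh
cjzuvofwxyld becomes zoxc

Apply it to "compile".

Looking at the pairs, the operation is to swap the first and last characters, then keep one character in every 3, starting at position 3 (positions 3rd, 6th, 9th, ...).
Starting from "compile": after the first operation, "eompilc"; after the second, "ml".

ml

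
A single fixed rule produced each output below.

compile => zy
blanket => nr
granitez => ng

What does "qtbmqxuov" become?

What's happening: shift every letter 13 places forward in the alphabet (wrapping around) — i.e. ROT13, then keep one character in every 3, starting at position 3 (positions 3rd, 6th, 9th, ...).
"qtbmqxuov" → "oki".

oki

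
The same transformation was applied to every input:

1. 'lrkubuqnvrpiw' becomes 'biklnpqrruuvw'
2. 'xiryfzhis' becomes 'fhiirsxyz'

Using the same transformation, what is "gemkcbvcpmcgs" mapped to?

bccceggkmmpsv

In each case the input is transformed by: sort the characters into alphabetical order.
Doing the same to "gemkcbvcpmcgs": "bccceggkmmpsv".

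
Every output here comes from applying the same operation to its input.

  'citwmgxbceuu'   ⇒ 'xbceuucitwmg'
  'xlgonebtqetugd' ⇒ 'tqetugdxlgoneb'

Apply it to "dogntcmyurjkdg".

yurjkdgdogntcm

The rule is to swap the front and back halves of the string.
Doing the same to "dogntcmyurjkdg": "yurjkdgdogntcm".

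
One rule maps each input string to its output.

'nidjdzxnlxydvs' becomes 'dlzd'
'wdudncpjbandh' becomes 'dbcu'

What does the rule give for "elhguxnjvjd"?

In each case the input is transformed by: keep one character in every 3, starting at position 3 (positions 3rd, 6th, 9th, ...), then reverse the string.
Working it through for "elhguxnjvjd": intermediate "hxv", final "vxh".

vxh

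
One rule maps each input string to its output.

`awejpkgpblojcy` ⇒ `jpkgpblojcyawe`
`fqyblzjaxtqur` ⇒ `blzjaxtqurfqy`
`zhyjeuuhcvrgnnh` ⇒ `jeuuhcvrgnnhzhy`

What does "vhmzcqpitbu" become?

zcqpitbuvhm

Each output is the input with this applied: move the first 3 characters to the end (rotate left by 3).
So "vhmzcqpitbu" becomes "zcqpitbuvhm".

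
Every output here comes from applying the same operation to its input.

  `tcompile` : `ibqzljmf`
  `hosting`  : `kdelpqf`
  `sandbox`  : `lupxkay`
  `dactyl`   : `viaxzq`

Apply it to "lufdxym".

vjircau

In each case the input is transformed by: shift every letter 3 places backward in the alphabet (wrapping around), then move the last 2 characters to the front (rotate right by 2).
On "lufdxym" that produces "vjircau".
(Check on "hosting": → "elpqfkd" → "kdelpqf" ✓)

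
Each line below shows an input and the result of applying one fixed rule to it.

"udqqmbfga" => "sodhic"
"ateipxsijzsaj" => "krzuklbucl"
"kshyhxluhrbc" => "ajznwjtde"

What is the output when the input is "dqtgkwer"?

The transformation: shift every letter 2 places forward in the alphabet (wrapping around), then delete the first 3 characters.
For "dqtgkwer", step one produces "fsvimygt"; step two turns that into "imygt".

imygt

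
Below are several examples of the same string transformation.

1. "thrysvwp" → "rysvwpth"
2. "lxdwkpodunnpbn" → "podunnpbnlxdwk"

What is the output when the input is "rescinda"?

scindare

In each case the input is transformed by: swap the front and back halves of the string, then move the last 2 characters to the front (rotate right by 2).
Working it through for "rescinda": intermediate "indaresc", final "scindare".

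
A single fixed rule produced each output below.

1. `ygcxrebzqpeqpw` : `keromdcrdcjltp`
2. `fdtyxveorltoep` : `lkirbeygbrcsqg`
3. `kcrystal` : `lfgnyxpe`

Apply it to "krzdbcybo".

qoplobxem

The rule is to shift every letter 13 places forward in the alphabet (wrapping around) — i.e. ROT13, then move the first 3 characters to the end (rotate left by 3).
Applying both steps to "krzdbcybo": "xemqoplob", then "qoplobxem".
(Check on "kcrystal": → "xpelfgny" → "lfgnyxpe" ✓)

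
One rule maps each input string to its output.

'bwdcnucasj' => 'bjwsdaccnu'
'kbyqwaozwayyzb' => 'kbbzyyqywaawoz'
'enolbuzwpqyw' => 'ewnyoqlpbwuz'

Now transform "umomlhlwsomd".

udmmoomslwhl

The transformation: take characters alternately from the front and the back (1st, last, 2nd, 2nd-last, ...).
On "umomlhlwsomd" that produces "udmmoomslwhl".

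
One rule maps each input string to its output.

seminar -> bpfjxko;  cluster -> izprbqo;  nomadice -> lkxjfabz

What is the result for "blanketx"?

Rule — swap each adjacent pair of characters (1↔2, 3↔4, ...), then shift every letter 3 places backward in the alphabet (wrapping around).
For "blanketx", step one produces "lbnaekxt"; step two turns that into "iykxbhuq".

iykxbhuq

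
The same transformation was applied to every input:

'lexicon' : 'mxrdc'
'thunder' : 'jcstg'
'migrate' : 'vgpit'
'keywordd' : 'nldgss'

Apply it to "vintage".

cipvt

Rule — shift every letter 11 places backward in the alphabet (wrapping around), then delete the first 2 characters.
Working it through for "vintage": intermediate "kxcipvt", final "cipvt".
(Check on "keywordd": → "ztnldgss" → "nldgss" ✓)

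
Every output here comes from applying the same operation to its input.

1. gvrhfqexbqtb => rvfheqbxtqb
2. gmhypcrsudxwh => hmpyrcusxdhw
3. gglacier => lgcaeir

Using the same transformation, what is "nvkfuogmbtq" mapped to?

kvufgobmqt

Rule — delete the first character, then swap each adjacent pair of characters (1↔2, 3↔4, ...).
Applying both steps to "nvkfuogmbtq": "vkfuogmbtq", then "kvufgobmqt".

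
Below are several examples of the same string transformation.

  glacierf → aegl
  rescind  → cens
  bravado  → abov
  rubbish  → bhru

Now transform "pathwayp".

The transformation: sort the characters into alphabetical order, then keep every other character starting from the first (positions 1st, 3rd, 5th, ...).
For "pathwayp", step one produces "aahpptwy"; step two turns that into "ahpw".

ahpw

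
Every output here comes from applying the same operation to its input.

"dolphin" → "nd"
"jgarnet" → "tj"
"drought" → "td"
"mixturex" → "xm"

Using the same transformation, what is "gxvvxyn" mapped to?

Looking at the pairs, the operation is to move the last character to the front, then keep only the first 2 characters.
"gxvvxyn" → "ngxvvxy" → "ng".

ng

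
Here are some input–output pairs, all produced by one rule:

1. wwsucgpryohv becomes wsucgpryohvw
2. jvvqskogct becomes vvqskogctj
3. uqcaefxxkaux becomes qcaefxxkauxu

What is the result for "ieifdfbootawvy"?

Looking at the pairs, the operation is to move the first character to the end.
Doing the same to "ieifdfbootawvy": "eifdfbootawvyi".

eifdfbootawvyi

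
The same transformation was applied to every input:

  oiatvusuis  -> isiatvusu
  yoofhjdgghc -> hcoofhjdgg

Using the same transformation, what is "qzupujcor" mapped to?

The transformation: delete the first character, then move the last 2 characters to the front (rotate right by 2).
For "qzupujcor", step one produces "zupujcor"; step two turns that into "orzupujc".

orzupujc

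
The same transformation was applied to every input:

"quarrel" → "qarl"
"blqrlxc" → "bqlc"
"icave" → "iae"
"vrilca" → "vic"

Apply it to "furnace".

frae

Looking at the pairs, the operation is to keep every other character starting from the first (positions 1st, 3rd, 5th, ...).
Doing the same to "furnace": "frae".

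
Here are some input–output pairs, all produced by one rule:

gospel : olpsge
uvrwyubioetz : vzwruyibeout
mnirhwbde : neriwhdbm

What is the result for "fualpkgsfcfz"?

uzlakpsgcfff

The transformation: swap the first and last characters, then swap each adjacent pair of characters (1↔2, 3↔4, ...).
On "fualpkgsfcfz": the first step gives "zualpkgsfcff", and the second then gives "uzlakpsgcfff".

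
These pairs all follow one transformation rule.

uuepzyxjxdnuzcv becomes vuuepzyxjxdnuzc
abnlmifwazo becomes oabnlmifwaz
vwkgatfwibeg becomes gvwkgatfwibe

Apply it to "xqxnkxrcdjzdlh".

Rule — move the last character to the front.
Applying that to "xqxnkxrcdjzdlh" gives "hxqxnkxrcdjzdl".

hxqxnkxrcdjzdl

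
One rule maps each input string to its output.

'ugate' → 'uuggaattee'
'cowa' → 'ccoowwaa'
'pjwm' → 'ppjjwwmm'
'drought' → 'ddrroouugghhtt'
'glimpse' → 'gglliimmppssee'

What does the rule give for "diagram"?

ddiiaaggrraamm

The rule is to double every character.
For "diagram" the result is "ddiiaaggrraamm".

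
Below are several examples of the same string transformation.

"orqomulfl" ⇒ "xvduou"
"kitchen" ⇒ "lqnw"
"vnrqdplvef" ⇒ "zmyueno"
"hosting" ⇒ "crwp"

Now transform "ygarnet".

The pattern: shift every letter 9 places forward in the alphabet (wrapping around), then delete the first 3 characters.
For "ygarnet" the result is "awnc".

awnc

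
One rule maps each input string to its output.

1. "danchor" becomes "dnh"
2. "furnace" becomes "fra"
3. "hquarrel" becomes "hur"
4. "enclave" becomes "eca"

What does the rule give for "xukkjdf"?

xkj

Rule — delete the last 2 characters, then keep every other character starting from the first (positions 1st, 3rd, 5th, ...).
On "xukkjdf": the first step gives "xukkj", and the second then gives "xkj".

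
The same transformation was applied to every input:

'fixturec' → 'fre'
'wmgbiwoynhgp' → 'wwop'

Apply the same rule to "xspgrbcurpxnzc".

In each case the input is transformed by: swap each adjacent pair of characters (1↔2, 3↔4, ...), then keep one character in every 3, starting at position 2 (positions 2nd, 5th, 8th, ...).
Working it through for "xspgrbcurpxnzc": intermediate "sxgpbrucprnxcz", final "xbcnz".
(Check on "wmgbiwoynhgp": → "mwbgwiyohnpg" → "wwop" ✓)

xbcnz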